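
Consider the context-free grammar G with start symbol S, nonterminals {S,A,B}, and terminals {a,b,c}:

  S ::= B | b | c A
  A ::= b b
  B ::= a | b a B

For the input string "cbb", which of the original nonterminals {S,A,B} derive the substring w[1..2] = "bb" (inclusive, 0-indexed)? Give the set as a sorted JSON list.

Convert to CNF:
  S -> T0 X4 | T2 A | a | b
  A -> T0 T0
  B -> T0 X3 | a
  T0 -> b
  T1 -> a
  T2 -> c
  X3 -> T1 B
  X4 -> T1 B

CYK fill (cells [i..j] with 1 ≤ i ≤ j ≤ 2 only):
  [1..1]={S,T0}  "b"  orig:{S}
  [2..2]={S,T0}  "b"  orig:{S}
  [1..2]={A}  "bb"

Original NTs in T[1,2] deriving "bb": ["A"]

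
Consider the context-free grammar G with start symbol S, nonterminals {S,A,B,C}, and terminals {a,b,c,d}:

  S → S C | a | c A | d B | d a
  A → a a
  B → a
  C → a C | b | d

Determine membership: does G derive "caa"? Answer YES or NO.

Convert to CNF:
  S -> S C | T1 A | T2 B | T2 T0 | a
  A -> T0 T0
  B -> a
  C -> T0 C | b | d
  T0 -> a
  T1 -> c
  T2 -> d

CYK fill:
  T[0,0] 'c' = {T1}  orig:{}
  T[1,1] 'a' = {B,S,T0}  orig:{B,S}
  T[2,2] 'a' = {B,S,T0}  orig:{B,S}
  T[0,1] 'ca' = ∅
  T[1,2] 'aa' = {A}
  T[0,2] 'caa' = {S}

S ∈ T[0,2] ⇒ YES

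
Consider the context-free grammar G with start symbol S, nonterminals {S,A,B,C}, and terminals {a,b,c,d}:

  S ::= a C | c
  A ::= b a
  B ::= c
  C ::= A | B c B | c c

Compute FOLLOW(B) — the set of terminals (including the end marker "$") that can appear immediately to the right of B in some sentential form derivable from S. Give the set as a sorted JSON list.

Compute FIRST by fixpoint:
round 1:
  A via A→b a: +{b}
  B via B→c: +{c}
  C via C→A: +{b}
  C via C→B c B: +{c}
  S via S→a C: +{a}
  S via S→c: +{c}
  FIRST(S)={a,c}  FIRST(A)={b}  FIRST(B)={c}  FIRST(C)={b,c}
round 2: — fixpoint
  FIRST(S)={a,c}  FIRST(A)={b}  FIRST(B)={c}  FIRST(C)={b,c}

Compute FOLLOW by fixpoint:
FOLLOW(S) := {$}
round 1:
  C→B c B: FOLLOW(B) ⊇ FIRST(c) = {c}; new: +{c}
  S→a C: FOLLOW(C) ⊇ FOLLOW(S) ⊇ {$}; new: +{$}
  FOLLOW[S]={$}  FOLLOW[A]={}  FOLLOW[B]={c}  FOLLOW[C]={$}
round 2:
  C→A: FOLLOW(A) ⊇ FOLLOW(C) ⊇ {$}; new: +{$}
  C→B c B: FOLLOW(B) ⊇ FOLLOW(C) ⊇ {$}; new: +{$}
  FOLLOW[S]={$}  FOLLOW[A]={$}  FOLLOW[B]={$,c}  FOLLOW[C]={$}
round 3: done
  FOLLOW[S]={$}  FOLLOW[A]={$}  FOLLOW[B]={$,c}  FOLLOW[C]={$}

FOLLOW(B) = ["$", "c"]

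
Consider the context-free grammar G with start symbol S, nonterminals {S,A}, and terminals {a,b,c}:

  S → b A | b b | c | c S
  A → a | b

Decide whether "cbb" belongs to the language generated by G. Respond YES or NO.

Convert to CNF:
  S -> T0 A | T0 T0 | T1 S | c
  A -> a | b
  T0 -> b
  T1 -> c

CYK table (by increasing span):
  [0..0]={S,T1}  "c"  orig:{S}
  [1..1]={A,T0}  "b"  orig:{A}
  [2..2]={A,T0}  "b"  orig:{A}
  [0..1]=∅  "cb"
  [1..2]={S}  "bb"
  [0..2]={S}  "cbb"

S ∈ T[0,2] ⇒ YES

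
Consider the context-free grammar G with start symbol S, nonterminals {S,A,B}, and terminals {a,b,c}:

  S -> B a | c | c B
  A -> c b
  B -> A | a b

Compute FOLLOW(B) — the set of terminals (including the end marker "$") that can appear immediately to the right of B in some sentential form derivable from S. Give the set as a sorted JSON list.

FIRST sets, iterate to fixpoint:
round 1:
  A via A→c b: +{c}
  B via B→A: +{c}
  B via B→a b: +{a}
  S via S→B a: +{a,c}
  FIRST[S]={a,c}  FIRST[A]={c}  FIRST[B]={a,c}
round 2: (no change)
  FIRST[S]={a,c}  FIRST[A]={c}  FIRST[B]={a,c}

FOLLOW iteration:
initialize: $ ∈ FOLLOW(S)
pass 1:
  S→B a: FOLLOW(B) ⊇ FIRST(a) = {a}; new: +{a}
  S→c B: FOLLOW(B) ⊇ FOLLOW(S) ⊇ {$}; new: +{$}
  FOLLOW(S)={$}  FOLLOW(A)={}  FOLLOW(B)={$,a}
pass 2:
  B→A: FOLLOW(A) ⊇ FOLLOW(B) ⊇ {$,a}; new: +{$,a}
  FOLLOW(S)={$}  FOLLOW(A)={$,a}  FOLLOW(B)={$,a}
pass 3: (stable)
  FOLLOW(S)={$}  FOLLOW(A)={$,a}  FOLLOW(B)={$,a}

FOLLOW(B) = ["$", "a"]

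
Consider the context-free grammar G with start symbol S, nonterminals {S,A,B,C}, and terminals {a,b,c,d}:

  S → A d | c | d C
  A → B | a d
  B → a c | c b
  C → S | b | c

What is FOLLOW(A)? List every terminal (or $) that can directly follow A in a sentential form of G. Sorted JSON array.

Compute FIRST by fixpoint:
pass 1:
  A via A→a d: +{a}
  B via B→a c: +{a}
  B via B→c b: +{c}
  C via C→b: +{b}
  C via C→c: +{c}
  S via S→A d: +{a}
  S via S→c: +{c}
  S via S→d C: +{d}
  FIRST[S]={a,c,d}  FIRST[A]={a}  FIRST[B]={a,c}  FIRST[C]={b,c}
pass 2:
  A via A→B: +{c}
  C via C→S: +{a,d}
  FIRST[S]={a,c,d}  FIRST[A]={a,c}  FIRST[B]={a,c}  FIRST[C]={a,b,c,d}
pass 3: — fixpoint
  FIRST[S]={a,c,d}  FIRST[A]={a,c}  FIRST[B]={a,c}  FIRST[C]={a,b,c,d}

FOLLOW sets:
FOLLOW(S) := {$}
round 1:
  S→A d: FOLLOW(A) ⊇ FIRST(d) = {d}; new: +{d}
  S→d C: FOLLOW(C) ⊇ FOLLOW(S) ⊇ {$}; new: +{$}
  FOLLOW(S)={$}  FOLLOW(A)={d}  FOLLOW(B)={}  FOLLOW(C)={$}
round 2:
  A→B: FOLLOW(B) ⊇ FOLLOW(A) ⊇ {d}; new: +{d}
  FOLLOW(S)={$}  FOLLOW(A)={d}  FOLLOW(B)={d}  FOLLOW(C)={$}
round 3: — fixpoint
  FOLLOW(S)={$}  FOLLOW(A)={d}  FOLLOW(B)={d}  FOLLOW(C)={$}

FOLLOW(A) = ["d"]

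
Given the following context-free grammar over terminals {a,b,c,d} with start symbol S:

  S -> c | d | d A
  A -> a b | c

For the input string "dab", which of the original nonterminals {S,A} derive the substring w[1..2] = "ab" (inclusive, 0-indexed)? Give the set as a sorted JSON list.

CNF form of G:
  S -> T2 A | c | d
  A -> T0 T1 | c
  T0 -> a
  T1 -> b
  T2 -> d

Fill CYK table bottom-up — only the sub-triangle for w[1..2]:
  T[1,1] 'a' = {T0}  orig:{}
  T[2,2] 'b' = {T1}  orig:{}
  T[1,2] 'ab' = {A}

Original NTs in T[1,2] deriving "ab": ["A"]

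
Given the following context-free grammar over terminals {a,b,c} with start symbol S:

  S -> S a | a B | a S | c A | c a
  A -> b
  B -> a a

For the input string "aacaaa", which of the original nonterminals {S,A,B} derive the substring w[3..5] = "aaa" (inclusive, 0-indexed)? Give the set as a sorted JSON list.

Convert to CNF:
  S -> S T0 | T0 B | T0 S | T1 A | T1 T0
  A -> b
  B -> T0 T0
  T0 -> a
  T1 -> c

CYK fill, restricted to cells inside w[3..5]:
  cell(3,3) a: {T0}  orig:{}
  cell(4,4) a: {T0}  orig:{}
  cell(5,5) a: {T0}  orig:{}
  cell(3,4) aa: {B}
  cell(4,5) aa: {B}
  cell(3,5) aaa: {S}

Original NTs in T[3,5] deriving "aaa": ["S"]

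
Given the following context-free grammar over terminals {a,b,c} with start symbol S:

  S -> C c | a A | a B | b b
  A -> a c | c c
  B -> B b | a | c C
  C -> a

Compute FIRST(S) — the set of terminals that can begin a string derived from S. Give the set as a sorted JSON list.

Compute FIRST by fixpoint:
iter 1:
  A via A→a c: +{a}
  A via A→c c: +{c}
  B via B→a: +{a}
  B via B→c C: +{c}
  C via C→a: +{a}
  S via S→C c: +{a}
  S via S→b b: +{b}
  FIRST[S]={a,b}  FIRST[A]={a,c}  FIRST[B]={a,c}  FIRST[C]={a}
iter 2: done
  FIRST[S]={a,b}  FIRST[A]={a,c}  FIRST[B]={a,c}  FIRST[C]={a}

FIRST(S) = ["a", "b"]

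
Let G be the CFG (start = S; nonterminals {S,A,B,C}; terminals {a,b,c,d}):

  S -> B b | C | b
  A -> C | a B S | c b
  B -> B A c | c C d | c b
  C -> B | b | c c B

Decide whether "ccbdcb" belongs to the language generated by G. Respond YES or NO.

Convert to CNF:
  S -> B T3 | B X13 | T0 T3 | T0 X14 | T0 X15 | b
  A -> B X4 | T0 T3 | T0 X6 | T0 X7 | T1 X5 | b
  B -> B X8 | T0 T3 | T0 X9
  C -> B X10 | T0 T3 | T0 X11 | T0 X12 | b
  T0 -> c
  T1 -> a
  T2 -> d
  T3 -> b
  X4 -> A T0
  X5 -> B S
  X6 -> C T2
  X7 -> T0 B
  X8 -> A T0
  X9 -> C T2
  X10 -> A T0
  X11 -> C T2
  X12 -> T0 B
  X13 -> A T0
  X14 -> C T2
  X15 -> T0 B

Fill CYK table bottom-up:
  T[0,0] 'c' = {T0}  orig:{}
  T[1,1] 'c' = {T0}  orig:{}
  T[2,2] 'b' = {A,C,S,T3}  orig:{A,C,S}
  T[3,3] 'd' = {T2}  orig:{}
  T[4,4] 'c' = {T0}  orig:{}
  T[5,5] 'b' = {A,C,S,T3}  orig:{A,C,S}
  T[0,1] 'cc' = ∅
  T[1,2] 'cb' = {A,B,C,S}
  T[2,3] 'bd' = {X11,X14,X6,X9}  orig:{}
  T[3,4] 'dc' = ∅
  T[4,5] 'cb' = {A,B,C,S}
  T[0,2] 'ccb' = {X12,X15,X7}  orig:{}
  T[1,3] 'cbd' = {A,B,C,S,X11,X14,X6,X9}  orig:{A,B,C,S}
  T[2,4] 'bdc' = ∅
  T[3,5] 'dcb' = ∅
  T[0,3] 'ccbd' = {A,B,C,S,X12,X15,X7}  orig:{A,B,C,S}
  T[1,4] 'cbdc' = {X10,X13,X4,X8}  orig:{}
  T[2,5] 'bdcb' = ∅
  T[0,4] 'ccbdc' = {X10,X13,X4,X8}  orig:{}
  T[1,5] 'cbdcb' = {X5}  orig:{}
  T[0,5] 'ccbdcb' = {X5}  orig:{}

S ∉ T[0,5] ⇒ NO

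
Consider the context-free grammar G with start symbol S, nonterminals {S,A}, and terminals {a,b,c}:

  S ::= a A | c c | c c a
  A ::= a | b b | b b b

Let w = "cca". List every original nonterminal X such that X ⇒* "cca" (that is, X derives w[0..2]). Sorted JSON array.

CNF form of G:
  S -> T1 A | T2 T2 | T2 X4
  A -> T0 T0 | T0 X3 | a
  T0 -> b
  T1 -> a
  T2 -> c
  X3 -> T0 T0
  X4 -> T2 T1

CYK table (by increasing span) — only the sub-triangle for w[0..2]:
  cell(0,0) c: {T2}  orig:{}
  cell(1,1) c: {T2}  orig:{}
  cell(2,2) a: {A,T1}  orig:{A}
  cell(0,1) cc: {S}
  cell(1,2) ca: {X4}  orig:{}
  cell(0,2) cca: {S}

Original NTs in T[0,2] deriving "cca": ["S"]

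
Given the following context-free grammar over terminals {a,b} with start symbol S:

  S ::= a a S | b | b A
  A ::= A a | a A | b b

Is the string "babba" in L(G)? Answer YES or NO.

Convert to CNF:
  S -> T0 X2 | T1 A | b
  A -> A T0 | T0 A | T1 T1
  T0 -> a
  T1 -> b
  X2 -> T0 S

Fill CYK table bottom-up:
  [0..0]={S,T1}  "b"  orig:{S}
  [1..1]={T0}  "a"  orig:{}
  [2..2]={S,T1}  "b"  orig:{S}
  [3..3]={S,T1}  "b"  orig:{S}
  [4..4]={T0}  "a"  orig:{}
  [0..1]=∅  "ba"
  [1..2]={X2}  "ab"  orig:{}
  [2..3]={A}  "bb"
  [3..4]=∅  "ba"
  [0..2]=∅  "bab"
  [1..3]={A}  "abb"
  [2..4]={A}  "bba"
  [0..3]={S}  "babb"
  [1..4]={A}  "abba"
  [0..4]={S}  "babba"

S ∈ T[0,4] ⇒ YES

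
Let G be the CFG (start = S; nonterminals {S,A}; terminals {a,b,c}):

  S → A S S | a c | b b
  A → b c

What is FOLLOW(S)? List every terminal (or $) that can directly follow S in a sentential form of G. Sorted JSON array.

FIRST iteration:
pass 1:
  A via A→b c: +{b}
  S via S→A S S: +{b}
  S via S→a c: +{a}
  FIRST[S]={a,b}  FIRST[A]={b}
pass 2: (no change)
  FIRST[S]={a,b}  FIRST[A]={b}

Compute FOLLOW by fixpoint:
FOLLOW(S) := {$}
[1]
  S→A S S: FOLLOW(A) ⊇ FIRST(S) = {a,b}; new: +{a,b}
  S→A S S: FOLLOW(S) ⊇ FIRST(S) = {a,b}; new: +{a,b}
  FOLLOW[S]={$,a,b}  FOLLOW[A]={a,b}
[2] (no change)
  FOLLOW[S]={$,a,b}  FOLLOW[A]={a,b}

FOLLOW(S) = ["$", "a", "b"]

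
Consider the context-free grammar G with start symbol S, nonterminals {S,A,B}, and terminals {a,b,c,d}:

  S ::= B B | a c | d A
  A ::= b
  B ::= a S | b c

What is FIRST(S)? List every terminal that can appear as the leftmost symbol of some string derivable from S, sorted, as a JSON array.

Compute FIRST by fixpoint:
pass 1:
  A via A→b: +{b}
  B via B→a S: +{a}
  B via B→b c: +{b}
  S via S→B B: +{a,b}
  S via S→d A: +{d}
  FIRST(S)={a,b,d}  FIRST(A)={b}  FIRST(B)={a,b}
pass 2: — fixpoint
  FIRST(S)={a,b,d}  FIRST(A)={b}  FIRST(B)={a,b}

FIRST(S) = ["a", "b", "d"]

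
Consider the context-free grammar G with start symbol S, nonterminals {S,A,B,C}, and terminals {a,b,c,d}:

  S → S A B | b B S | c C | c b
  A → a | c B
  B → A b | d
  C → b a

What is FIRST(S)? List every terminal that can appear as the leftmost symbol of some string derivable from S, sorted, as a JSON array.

FIRST sets, iterate to fixpoint:
[1]
  A via A→a: +{a}
  A via A→c B: +{c}
  B via B→A b: +{a,c}
  B via B→d: +{d}
  C via C→b a: +{b}
  S via S→b B S: +{b}
  S via S→c C: +{c}
  S: {b,c}  A: {a,c}  B: {a,c,d}  C: {b}
[2] (stable)
  S: {b,c}  A: {a,c}  B: {a,c,d}  C: {b}

FIRST(S) = ["b", "c"]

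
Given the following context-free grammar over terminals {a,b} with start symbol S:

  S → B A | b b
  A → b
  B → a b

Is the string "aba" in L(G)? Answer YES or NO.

CNF form of G:
  S -> B A | T1 T1
  A -> b
  B -> T0 T1
  T0 -> a
  T1 -> b

Fill CYK table bottom-up:
  cell(0,0) a: {T0}  orig:{}
  cell(1,1) b: {A,T1}  orig:{A}
  cell(2,2) a: {T0}  orig:{}
  cell(0,1) ab: {B}
  cell(1,2) ba: ∅
  cell(0,2) aba: ∅

S ∉ T[0,2] ⇒ NO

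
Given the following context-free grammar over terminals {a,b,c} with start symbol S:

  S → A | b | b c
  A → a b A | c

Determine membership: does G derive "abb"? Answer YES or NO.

Convert to CNF:
  S -> T0 X4 | T1 T2 | b | c
  A -> T0 X3 | c
  T0 -> a
  T1 -> b
  T2 -> c
  X3 -> T1 A
  X4 -> T1 A

Fill CYK table bottom-up:
  T[0,0] 'a' = {T0}  orig:{}
  T[1,1] 'b' = {S,T1}  orig:{S}
  T[2,2] 'b' = {S,T1}  orig:{S}
  T[0,1] 'ab' = ∅
  T[1,2] 'bb' = ∅
  T[0,2] 'abb' = ∅

S ∉ T[0,2] ⇒ NO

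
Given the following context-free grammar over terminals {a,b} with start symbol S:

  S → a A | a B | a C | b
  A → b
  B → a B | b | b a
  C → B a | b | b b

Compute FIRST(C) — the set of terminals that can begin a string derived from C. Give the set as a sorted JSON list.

Compute FIRST by fixpoint:
pass 1:
  A via A→b: +{b}
  B via B→a B: +{a}
  B via B→b: +{b}
  C via C→B a: +{a,b}
  S via S→a A: +{a}
  S via S→b: +{b}
  FIRST(S)={a,b}  FIRST(A)={b}  FIRST(B)={a,b}  FIRST(C)={a,b}
pass 2: — fixpoint
  FIRST(S)={a,b}  FIRST(A)={b}  FIRST(B)={a,b}  FIRST(C)={a,b}

FIRST(C) = ["a", "b"]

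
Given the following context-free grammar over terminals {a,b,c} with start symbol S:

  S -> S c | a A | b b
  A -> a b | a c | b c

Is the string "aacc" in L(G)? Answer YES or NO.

Convert to CNF:
  S -> S T2 | T0 A | T1 T1
  A -> T0 T1 | T0 T2 | T1 T2
  T0 -> a
  T1 -> b
  T2 -> c

CYK fill:
  T[0,0] 'a' = {T0}  orig:{}
  T[1,1] 'a' = {T0}  orig:{}
  T[2,2] 'c' = {T2}  orig:{}
  T[3,3] 'c' = {T2}  orig:{}
  T[0,1] 'aa' = ∅
  T[1,2] 'ac' = {A}
  T[2,3] 'cc' = ∅
  T[0,2] 'aac' = {S}
  T[1,3] 'acc' = ∅
  T[0,3] 'aacc' = {S}

S ∈ T[0,3] ⇒ YES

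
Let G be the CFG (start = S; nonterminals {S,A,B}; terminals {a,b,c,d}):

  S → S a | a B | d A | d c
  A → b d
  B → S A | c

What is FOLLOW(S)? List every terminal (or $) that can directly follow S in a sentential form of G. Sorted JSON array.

FIRST sets, iterate to fixpoint:
[1]
  A via A→b d: +{b}
  B via B→c: +{c}
  S via S→a B: +{a}
  S via S→d A: +{d}
  FIRST[S]={a,d}  FIRST[A]={b}  FIRST[B]={c}
[2]
  B via B→S A: +{a,d}
  FIRST[S]={a,d}  FIRST[A]={b}  FIRST[B]={a,c,d}
[3] (stable)
  FIRST[S]={a,d}  FIRST[A]={b}  FIRST[B]={a,c,d}

FOLLOW sets:
seed FOLLOW(S) with $
pass 1:
  B→S A: FOLLOW(S) ⊇ FIRST(A) = {b}; new: +{b}
  S→S a: FOLLOW(S) ⊇ FIRST(a) = {a}; new: +{a}
  S→a B: FOLLOW(B) ⊇ FOLLOW(S) ⊇ {$,a,b}; new: +{$,a,b}
  S→d A: FOLLOW(A) ⊇ FOLLOW(S) ⊇ {$,a,b}; new: +{$,a,b}
  S: {$,a,b}  A: {$,a,b}  B: {$,a,b}
pass 2: (no change)
  S: {$,a,b}  A: {$,a,b}  B: {$,a,b}

FOLLOW(S) = ["$", "a", "b"]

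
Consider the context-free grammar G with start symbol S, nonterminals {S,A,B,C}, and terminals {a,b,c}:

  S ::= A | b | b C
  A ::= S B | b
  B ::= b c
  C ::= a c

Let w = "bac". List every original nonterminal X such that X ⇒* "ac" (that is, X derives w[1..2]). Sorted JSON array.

Convert to CNF:
  S -> S B | T0 C | b
  A -> S B | b
  B -> T0 T1
  C -> T2 T1
  T0 -> b
  T1 -> c
  T2 -> a

Fill CYK table bottom-up, restricted to cells inside w[1..2]:
  [1..1]={T2}  "a"  orig:{}
  [2..2]={T1}  "c"  orig:{}
  [1..2]={C}  "ac"

Original NTs in T[1,2] deriving "ac": ["C"]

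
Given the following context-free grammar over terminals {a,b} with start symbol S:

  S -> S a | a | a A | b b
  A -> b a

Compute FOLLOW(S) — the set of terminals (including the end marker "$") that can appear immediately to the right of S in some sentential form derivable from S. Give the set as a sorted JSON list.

FIRST iteration:
round 1:
  A via A→b a: +{b}
  S via S→a: +{a}
  S via S→b b: +{b}
  FIRST(S)={a,b}  FIRST(A)={b}
round 2: (no change)
  FIRST(S)={a,b}  FIRST(A)={b}

Compute FOLLOW by fixpoint:
FOLLOW(S) := {$}
[1]
  S→S a: FOLLOW(S) ⊇ FIRST(a) = {a}; new: +{a}
  S→a A: FOLLOW(A) ⊇ FOLLOW(S) ⊇ {$,a}; new: +{$,a}
  S: {$,a}  A: {$,a}
[2] (no change)
  S: {$,a}  A: {$,a}

FOLLOW(S) = ["$", "a"]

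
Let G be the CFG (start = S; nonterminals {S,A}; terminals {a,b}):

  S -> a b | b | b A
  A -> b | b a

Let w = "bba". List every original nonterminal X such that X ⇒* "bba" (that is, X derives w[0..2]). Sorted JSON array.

Convert to CNF:
  S -> T0 A | T1 T0 | b
  A -> T0 T1 | b
  T0 -> b
  T1 -> a

CYK table (by increasing span) — only the sub-triangle for w[0..2]:
  [0..0]={A,S,T0}  "b"  orig:{A,S}
  [1..1]={A,S,T0}  "b"  orig:{A,S}
  [2..2]={T1}  "a"  orig:{}
  [0..1]={S}  "bb"
  [1..2]={A}  "ba"
  [0..2]={S}  "bba"

Original NTs in T[0,2] deriving "bba": ["S"]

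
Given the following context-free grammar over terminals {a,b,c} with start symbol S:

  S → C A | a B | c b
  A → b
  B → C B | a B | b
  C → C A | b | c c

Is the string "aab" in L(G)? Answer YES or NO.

Convert to CNF:
  S -> C A | T0 B | T1 T2
  A -> b
  B -> C B | T0 B | b
  C -> C A | T1 T1 | b
  T0 -> a
  T1 -> c
  T2 -> b

Fill CYK table bottom-up:
  cell(0,0) a: {T0}  orig:{}
  cell(1,1) a: {T0}  orig:{}
  cell(2,2) b: {A,B,C,T2}  orig:{A,B,C}
  cell(0,1) aa: ∅
  cell(1,2) ab: {B,S}
  cell(0,2) aab: {B,S}

S ∈ T[0,2] ⇒ YES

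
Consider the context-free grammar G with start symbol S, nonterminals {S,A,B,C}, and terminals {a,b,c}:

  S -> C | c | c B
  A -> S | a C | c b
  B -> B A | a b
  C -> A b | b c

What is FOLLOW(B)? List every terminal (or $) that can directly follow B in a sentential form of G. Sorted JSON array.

Compute FIRST by fixpoint:
[1]
  A via A→a C: +{a}
  A via A→c b: +{c}
  B via B→a b: +{a}
  C via C→A b: +{a,c}
  C via C→b c: +{b}
  S via S→C: +{a,b,c}
  FIRST[S]={a,b,c}  FIRST[A]={a,c}  FIRST[B]={a}  FIRST[C]={a,b,c}
[2]
  A via A→S: +{b}
  FIRST[S]={a,b,c}  FIRST[A]={a,b,c}  FIRST[B]={a}  FIRST[C]={a,b,c}
[3] — fixpoint
  FIRST[S]={a,b,c}  FIRST[A]={a,b,c}  FIRST[B]={a}  FIRST[C]={a,b,c}

FOLLOW sets:
seed FOLLOW(S) with $
[1]
  B→B A: FOLLOW(B) ⊇ FIRST(A) = {a,b,c}; new: +{a,b,c}
  B→B A: FOLLOW(A) ⊇ FOLLOW(B) ⊇ {a,b,c}; new: +{a,b,c}
  S→C: FOLLOW(C) ⊇ FOLLOW(S) ⊇ {$}; new: +{$}
  S→c B: FOLLOW(B) ⊇ FOLLOW(S) ⊇ {$}; new: +{$}
  FOLLOW[S]={$}  FOLLOW[A]={a,b,c}  FOLLOW[B]={$,a,b,c}  FOLLOW[C]={$}
[2]
  A→S: FOLLOW(S) ⊇ FOLLOW(A) ⊇ {a,b,c}; new: +{a,b,c}
  A→a C: FOLLOW(C) ⊇ FOLLOW(A) ⊇ {a,b,c}; new: +{a,b,c}
  B→B A: FOLLOW(A) ⊇ FOLLOW(B) ⊇ {$,a,b,c}; new: +{$}
  FOLLOW[S]={$,a,b,c}  FOLLOW[A]={$,a,b,c}  FOLLOW[B]={$,a,b,c}  FOLLOW[C]={$,a,b,c}
[3] done
  FOLLOW[S]={$,a,b,c}  FOLLOW[A]={$,a,b,c}  FOLLOW[B]={$,a,b,c}  FOLLOW[C]={$,a,b,c}

FOLLOW(B) = ["$", "a", "b", "c"]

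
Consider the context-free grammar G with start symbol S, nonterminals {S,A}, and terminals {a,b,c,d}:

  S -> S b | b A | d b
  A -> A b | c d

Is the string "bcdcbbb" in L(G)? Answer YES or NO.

CNF form of G:
  S -> S T0 | T0 A | T2 T0
  A -> A T0 | T1 T2
  T0 -> b
  T1 -> c
  T2 -> d

Fill CYK table bottom-up:
  [0..0]={T0}  "b"  orig:{}
  [1..1]={T1}  "c"  orig:{}
  [2..2]={T2}  "d"  orig:{}
  [3..3]={T1}  "c"  orig:{}
  [4..4]={T0}  "b"  orig:{}
  [5..5]={T0}  "b"  orig:{}
  [6..6]={T0}  "b"  orig:{}
  [0..1]=∅  "bc"
  [1..2]={A}  "cd"
  [2..3]=∅  "dc"
  [3..4]=∅  "cb"
  [4..5]=∅  "bb"
  [5..6]=∅  "bb"
  [0..2]={S}  "bcd"
  [1..3]=∅  "cdc"
  [2..4]=∅  "dcb"
  [3..5]=∅  "cbb"
  [4..6]=∅  "bbb"
  [0..3]=∅  "bcdc"
  [1..4]=∅  "cdcb"
  [2..5]=∅  "dcbb"
  [3..6]=∅  "cbbb"
  [0..4]=∅  "bcdcb"
  [1..5]=∅  "cdcbb"
  [2..6]=∅  "dcbbb"
  [0..5]=∅  "bcdcbb"
  [1..6]=∅  "cdcbbb"
  [0..6]=∅  "bcdcbbb"

S ∉ T[0,6] ⇒ NO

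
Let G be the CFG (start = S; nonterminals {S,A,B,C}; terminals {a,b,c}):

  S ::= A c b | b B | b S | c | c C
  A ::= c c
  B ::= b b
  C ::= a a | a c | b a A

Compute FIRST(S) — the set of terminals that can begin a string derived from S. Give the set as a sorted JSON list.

FIRST iteration:
pass 1:
  A via A→c c: +{c}
  B via B→b b: +{b}
  C via C→a a: +{a}
  C via C→b a A: +{b}
  S via S→A c b: +{c}
  S via S→b B: +{b}
  FIRST[S]={b,c}  FIRST[A]={c}  FIRST[B]={b}  FIRST[C]={a,b}
pass 2: (stable)
  FIRST[S]={b,c}  FIRST[A]={c}  FIRST[B]={b}  FIRST[C]={a,b}

FIRST(S) = ["b", "c"]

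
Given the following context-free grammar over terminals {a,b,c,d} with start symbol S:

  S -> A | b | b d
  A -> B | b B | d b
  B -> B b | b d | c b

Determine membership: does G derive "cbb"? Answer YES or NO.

Convert to CNF:
  S -> B T0 | T0 B | T0 T1 | T1 T0 | T2 T0 | b
  A -> B T0 | T0 B | T0 T1 | T1 T0 | T2 T0
  B -> B T0 | T0 T1 | T2 T0
  T0 -> b
  T1 -> d
  T2 -> c

Fill CYK table bottom-up:
  [0..0]={T2}  "c"  orig:{}
  [1..1]={S,T0}  "b"  orig:{S}
  [2..2]={S,T0}  "b"  orig:{S}
  [0..1]={A,B,S}  "cb"
  [1..2]=∅  "bb"
  [0..2]={A,B,S}  "cbb"

S ∈ T[0,2] ⇒ YES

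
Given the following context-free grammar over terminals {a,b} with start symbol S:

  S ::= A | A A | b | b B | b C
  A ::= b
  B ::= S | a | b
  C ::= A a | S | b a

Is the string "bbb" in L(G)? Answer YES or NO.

Convert to CNF:
  S -> A A | T0 B | T0 C | b
  A -> b
  B -> A A | T0 B | T0 C | a | b
  C -> A A | A T1 | T0 B | T0 C | T0 T1 | b
  T0 -> b
  T1 -> a

CYK fill:
  T[0,0] 'b' = {A,B,C,S,T0}  orig:{A,B,C,S}
  T[1,1] 'b' = {A,B,C,S,T0}  orig:{A,B,C,S}
  T[2,2] 'b' = {A,B,C,S,T0}  orig:{A,B,C,S}
  T[0,1] 'bb' = {B,C,S}
  T[1,2] 'bb' = {B,C,S}
  T[0,2] 'bbb' = {B,C,S}

S ∈ T[0,2] ⇒ YES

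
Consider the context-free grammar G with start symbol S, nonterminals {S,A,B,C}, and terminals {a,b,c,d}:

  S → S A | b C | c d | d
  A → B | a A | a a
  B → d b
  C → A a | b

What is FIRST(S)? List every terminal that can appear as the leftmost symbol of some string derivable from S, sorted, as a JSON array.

Compute FIRST by fixpoint:
round 1:
  A via A→a A: +{a}
  B via B→d b: +{d}
  C via C→A a: +{a}
  C via C→b: +{b}
  S via S→b C: +{b}
  S via S→c d: +{c}
  S via S→d: +{d}
  FIRST(S)={b,c,d}  FIRST(A)={a}  FIRST(B)={d}  FIRST(C)={a,b}
round 2:
  A via A→B: +{d}
  C via C→A a: +{d}
  FIRST(S)={b,c,d}  FIRST(A)={a,d}  FIRST(B)={d}  FIRST(C)={a,b,d}
round 3: (no change)
  FIRST(S)={b,c,d}  FIRST(A)={a,d}  FIRST(B)={d}  FIRST(C)={a,b,d}

FIRST(S) = ["b", "c", "d"]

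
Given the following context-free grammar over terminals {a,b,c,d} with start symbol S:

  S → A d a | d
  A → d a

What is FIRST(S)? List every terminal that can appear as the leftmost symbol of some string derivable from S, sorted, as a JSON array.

Compute FIRST by fixpoint:
[1]
  A via A→d a: +{d}
  S via S→A d a: +{d}
  S: {d}  A: {d}
[2] (no change)
  S: {d}  A: {d}

FIRST(S) = ["d"]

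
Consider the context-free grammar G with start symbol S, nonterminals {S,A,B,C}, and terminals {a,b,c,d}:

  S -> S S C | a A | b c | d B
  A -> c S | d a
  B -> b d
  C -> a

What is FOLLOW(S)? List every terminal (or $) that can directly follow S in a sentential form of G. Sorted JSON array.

FIRST sets, iterate to fixpoint:
iter 1:
  A via A→c S: +{c}
  A via A→d a: +{d}
  B via B→b d: +{b}
  C via C→a: +{a}
  S via S→a A: +{a}
  S via S→b c: +{b}
  S via S→d B: +{d}
  FIRST(S)={a,b,d}  FIRST(A)={c,d}  FIRST(B)={b}  FIRST(C)={a}
iter 2: (stable)
  FIRST(S)={a,b,d}  FIRST(A)={c,d}  FIRST(B)={b}  FIRST(C)={a}

FOLLOW sets:
seed FOLLOW(S) with $
pass 1:
  S→S S C: FOLLOW(S) ⊇ FIRST(S) = {a,b,d}; new: +{a,b,d}
  S→S S C: FOLLOW(C) ⊇ FOLLOW(S) ⊇ {$,a,b,d}; new: +{$,a,b,d}
  S→a A: FOLLOW(A) ⊇ FOLLOW(S) ⊇ {$,a,b,d}; new: +{$,a,b,d}
  S→d B: FOLLOW(B) ⊇ FOLLOW(S) ⊇ {$,a,b,d}; new: +{$,a,b,d}
  FOLLOW(S)={$,a,b,d}  FOLLOW(A)={$,a,b,d}  FOLLOW(B)={$,a,b,d}  FOLLOW(C)={$,a,b,d}
pass 2: done
  FOLLOW(S)={$,a,b,d}  FOLLOW(A)={$,a,b,d}  FOLLOW(B)={$,a,b,d}  FOLLOW(C)={$,a,b,d}

FOLLOW(S) = ["$", "a", "b", "d"]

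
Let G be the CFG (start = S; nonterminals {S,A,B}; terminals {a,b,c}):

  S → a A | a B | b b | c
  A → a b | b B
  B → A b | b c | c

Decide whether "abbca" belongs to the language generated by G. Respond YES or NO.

CNF form of G:
  S -> T0 A | T0 B | T1 T1 | c
  A -> T0 T1 | T1 B
  B -> A T1 | T1 T2 | c
  T0 -> a
  T1 -> b
  T2 -> c

CYK table (by increasing span):
  [0..0]={T0}  "a"  orig:{}
  [1..1]={T1}  "b"  orig:{}
  [2..2]={T1}  "b"  orig:{}
  [3..3]={B,S,T2}  "c"  orig:{B,S}
  [4..4]={T0}  "a"  orig:{}
  [0..1]={A}  "ab"
  [1..2]={S}  "bb"
  [2..3]={A,B}  "bc"
  [3..4]=∅  "ca"
  [0..2]={B}  "abb"
  [1..3]={A}  "bbc"
  [2..4]=∅  "bca"
  [0..3]={S}  "abbc"
  [1..4]=∅  "bbca"
  [0..4]=∅  "abbca"

S ∉ T[0,4] ⇒ NO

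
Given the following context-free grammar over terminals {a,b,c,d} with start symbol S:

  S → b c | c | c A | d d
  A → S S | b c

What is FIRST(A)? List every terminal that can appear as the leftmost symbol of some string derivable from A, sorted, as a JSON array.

FIRST iteration:
pass 1:
  A via A→b c: +{b}
  S via S→b c: +{b}
  S via S→c: +{c}
  S via S→d d: +{d}
  FIRST[S]={b,c,d}  FIRST[A]={b}
pass 2:
  A via A→S S: +{c,d}
  FIRST[S]={b,c,d}  FIRST[A]={b,c,d}
pass 3: (no change)
  FIRST[S]={b,c,d}  FIRST[A]={b,c,d}

FIRST(A) = ["b", "c", "d"]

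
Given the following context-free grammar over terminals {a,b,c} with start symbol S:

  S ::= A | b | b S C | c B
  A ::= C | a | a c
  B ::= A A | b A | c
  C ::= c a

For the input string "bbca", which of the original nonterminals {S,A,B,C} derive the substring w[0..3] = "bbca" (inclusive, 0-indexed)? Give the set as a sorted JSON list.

Convert to CNF:
  S -> T0 T1 | T1 B | T1 T0 | T2 X3 | a | b
  A -> T0 T1 | T1 T0 | a
  B -> A A | T2 A | c
  C -> T1 T0
  T0 -> a
  T1 -> c
  T2 -> b
  X3 -> S C

CYK table (by increasing span) — only the sub-triangle for w[0..3]:
  T[0,0] 'b' = {S,T2}  orig:{S}
  T[1,1] 'b' = {S,T2}  orig:{S}
  T[2,2] 'c' = {B,T1}  orig:{B}
  T[3,3] 'a' = {A,S,T0}  orig:{A,S}
  T[0,1] 'bb' = ∅
  T[1,2] 'bc' = ∅
  T[2,3] 'ca' = {A,C,S}
  T[0,2] 'bbc' = ∅
  T[1,3] 'bca' = {B,X3}  orig:{B}
  T[0,3] 'bbca' = {S}

Original NTs in T[0,3] deriving "bbca": ["S"]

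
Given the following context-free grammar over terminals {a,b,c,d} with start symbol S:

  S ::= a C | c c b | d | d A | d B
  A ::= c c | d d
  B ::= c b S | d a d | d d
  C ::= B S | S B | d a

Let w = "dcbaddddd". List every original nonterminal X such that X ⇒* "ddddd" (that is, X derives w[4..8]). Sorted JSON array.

CNF form of G:
  S -> T0 X6 | T1 A | T1 B | T3 C | d
  A -> T0 T0 | T1 T1
  B -> T0 X4 | T1 T1 | T1 X5
  C -> B S | S B | T1 T3
  T0 -> c
  T1 -> d
  T2 -> b
  T3 -> a
  X4 -> T2 S
  X5 -> T3 T1
  X6 -> T0 T2

CYK fill (cells [i..j] with 4 ≤ i ≤ j ≤ 8 only):
  T[4,4] 'd' = {S,T1}  orig:{S}
  T[5,5] 'd' = {S,T1}  orig:{S}
  T[6,6] 'd' = {S,T1}  orig:{S}
  T[7,7] 'd' = {S,T1}  orig:{S}
  T[8,8] 'd' = {S,T1}  orig:{S}
  T[4,5] 'dd' = {A,B}
  T[5,6] 'dd' = {A,B}
  T[6,7] 'dd' = {A,B}
  T[7,8] 'dd' = {A,B}
  T[4,6] 'ddd' = {C,S}
  T[5,7] 'ddd' = {C,S}
  T[6,8] 'ddd' = {C,S}
  T[4,7] 'dddd' = ∅
  T[5,8] 'dddd' = ∅
  T[4,8] 'ddddd' = {C}

Original NTs in T[4,8] deriving "ddddd": ["C"]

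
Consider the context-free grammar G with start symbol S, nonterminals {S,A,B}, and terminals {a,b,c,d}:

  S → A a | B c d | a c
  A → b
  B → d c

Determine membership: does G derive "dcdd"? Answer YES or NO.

Convert to CNF:
  S -> A T2 | B X3 | T2 T1
  A -> b
  B -> T0 T1
  T0 -> d
  T1 -> c
  T2 -> a
  X3 -> T1 T0

CYK fill:
  T[0,0] 'd' = {T0}  orig:{}
  T[1,1] 'c' = {T1}  orig:{}
  T[2,2] 'd' = {T0}  orig:{}
  T[3,3] 'd' = {T0}  orig:{}
  T[0,1] 'dc' = {B}
  T[1,2] 'cd' = {X3}  orig:{}
  T[2,3] 'dd' = ∅
  T[0,2] 'dcd' = ∅
  T[1,3] 'cdd' = ∅
  T[0,3] 'dcdd' = ∅

S ∉ T[0,3] ⇒ NO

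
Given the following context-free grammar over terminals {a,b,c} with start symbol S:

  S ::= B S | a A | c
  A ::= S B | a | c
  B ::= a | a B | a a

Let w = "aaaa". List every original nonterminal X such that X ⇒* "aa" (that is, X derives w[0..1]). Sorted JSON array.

CNF form of G:
  S -> B S | T0 A | c
  A -> S B | a | c
  B -> T0 B | T0 T0 | a
  T0 -> a

Fill CYK table bottom-up — only the sub-triangle for w[0..1]:
  cell(0,0) a: {A,B,T0}  orig:{A,B}
  cell(1,1) a: {A,B,T0}  orig:{A,B}
  cell(0,1) aa: {B,S}

Original NTs in T[0,1] deriving "aa": ["B", "S"]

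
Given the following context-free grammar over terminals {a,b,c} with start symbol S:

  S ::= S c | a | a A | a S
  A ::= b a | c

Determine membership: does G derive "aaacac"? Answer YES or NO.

CNF form of G:
  S -> S T2 | T1 A | T1 S | a
  A -> T0 T1 | c
  T0 -> b
  T1 -> a
  T2 -> c

CYK table (by increasing span):
  [0..0]={S,T1}  "a"  orig:{S}
  [1..1]={S,T1}  "a"  orig:{S}
  [2..2]={S,T1}  "a"  orig:{S}
  [3..3]={A,T2}  "c"  orig:{A}
  [4..4]={S,T1}  "a"  orig:{S}
  [5..5]={A,T2}  "c"  orig:{A}
  [0..1]={S}  "aa"
  [1..2]={S}  "aa"
  [2..3]={S}  "ac"
  [3..4]=∅  "ca"
  [4..5]={S}  "ac"
  [0..2]={S}  "aaa"
  [1..3]={S}  "aac"
  [2..4]=∅  "aca"
  [3..5]=∅  "cac"
  [0..3]={S}  "aaac"
  [1..4]=∅  "aaca"
  [2..5]=∅  "acac"
  [0..4]=∅  "aaaca"
  [1..5]=∅  "aacac"
  [0..5]=∅  "aaacac"

S ∉ T[0,5] ⇒ NO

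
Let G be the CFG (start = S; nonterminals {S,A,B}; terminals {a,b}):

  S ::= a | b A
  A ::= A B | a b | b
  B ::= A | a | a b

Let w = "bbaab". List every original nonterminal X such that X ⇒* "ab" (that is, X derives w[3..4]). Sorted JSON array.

CNF form of G:
  S -> T1 A | a
  A -> A B | T0 T1 | b
  B -> A B | T0 T1 | a | b
  T0 -> a
  T1 -> b

Fill CYK table bottom-up (cells [i..j] with 3 ≤ i ≤ j ≤ 4 only):
  cell(3,3) a: {B,S,T0}  orig:{B,S}
  cell(4,4) b: {A,B,T1}  orig:{A,B}
  cell(3,4) ab: {A,B}

Original NTs in T[3,4] deriving "ab": ["A", "B"]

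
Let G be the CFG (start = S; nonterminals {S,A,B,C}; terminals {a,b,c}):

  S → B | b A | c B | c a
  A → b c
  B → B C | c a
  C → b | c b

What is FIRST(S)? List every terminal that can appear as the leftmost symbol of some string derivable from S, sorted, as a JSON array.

Compute FIRST by fixpoint:
iter 1:
  A via A→b c: +{b}
  B via B→c a: +{c}
  C via C→b: +{b}
  C via C→c b: +{c}
  S via S→B: +{c}
  S via S→b A: +{b}
  FIRST[S]={b,c}  FIRST[A]={b}  FIRST[B]={c}  FIRST[C]={b,c}
iter 2: (stable)
  FIRST[S]={b,c}  FIRST[A]={b}  FIRST[B]={c}  FIRST[C]={b,c}

FIRST(S) = ["b", "c"]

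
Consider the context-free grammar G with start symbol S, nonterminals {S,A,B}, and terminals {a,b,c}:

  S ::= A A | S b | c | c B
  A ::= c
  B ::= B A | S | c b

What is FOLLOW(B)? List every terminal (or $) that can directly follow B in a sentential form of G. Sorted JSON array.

FIRST iteration:
[1]
  A via A→c: +{c}
  B via B→c b: +{c}
  S via S→A A: +{c}
  S: {c}  A: {c}  B: {c}
[2] done
  S: {c}  A: {c}  B: {c}

Compute FOLLOW by fixpoint:
seed FOLLOW(S) with $
round 1:
  B→B A: FOLLOW(B) ⊇ FIRST(A) = {c}; new: +{c}
  B→B A: FOLLOW(A) ⊇ FOLLOW(B) ⊇ {c}; new: +{c}
  B→S: FOLLOW(S) ⊇ FOLLOW(B) ⊇ {c}; new: +{c}
  S→A A: FOLLOW(A) ⊇ FOLLOW(S) ⊇ {$,c}; new: +{$}
  S→S b: FOLLOW(S) ⊇ FIRST(b) = {b}; new: +{b}
  S→c B: FOLLOW(B) ⊇ FOLLOW(S) ⊇ {$,b,c}; new: +{$,b}
  FOLLOW(S)={$,b,c}  FOLLOW(A)={$,c}  FOLLOW(B)={$,b,c}
round 2:
  B→B A: FOLLOW(A) ⊇ FOLLOW(B) ⊇ {$,b,c}; new: +{b}
  FOLLOW(S)={$,b,c}  FOLLOW(A)={$,b,c}  FOLLOW(B)={$,b,c}
round 3: (no change)
  FOLLOW(S)={$,b,c}  FOLLOW(A)={$,b,c}  FOLLOW(B)={$,b,c}

FOLLOW(B) = ["$", "b", "c"]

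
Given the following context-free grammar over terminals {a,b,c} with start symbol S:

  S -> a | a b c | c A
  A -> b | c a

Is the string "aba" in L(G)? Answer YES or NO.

Convert to CNF:
  S -> T0 A | T1 X3 | a
  A -> T0 T1 | b
  T0 -> c
  T1 -> a
  T2 -> b
  X3 -> T2 T0

Fill CYK table bottom-up:
  [0..0]={S,T1}  "a"  orig:{S}
  [1..1]={A,T2}  "b"  orig:{A}
  [2..2]={S,T1}  "a"  orig:{S}
  [0..1]=∅  "ab"
  [1..2]=∅  "ba"
  [0..2]=∅  "aba"

S ∉ T[0,2] ⇒ NO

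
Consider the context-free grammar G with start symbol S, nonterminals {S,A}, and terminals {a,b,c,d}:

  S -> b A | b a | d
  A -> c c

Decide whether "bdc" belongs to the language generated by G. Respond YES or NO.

Convert to CNF:
  S -> T1 A | T1 T2 | d
  A -> T0 T0
  T0 -> c
  T1 -> b
  T2 -> a

CYK fill:
  cell(0,0) b: {T1}  orig:{}
  cell(1,1) d: {S}
  cell(2,2) c: {T0}  orig:{}
  cell(0,1) bd: ∅
  cell(1,2) dc: ∅
  cell(0,2) bdc: ∅

S ∉ T[0,2] ⇒ NO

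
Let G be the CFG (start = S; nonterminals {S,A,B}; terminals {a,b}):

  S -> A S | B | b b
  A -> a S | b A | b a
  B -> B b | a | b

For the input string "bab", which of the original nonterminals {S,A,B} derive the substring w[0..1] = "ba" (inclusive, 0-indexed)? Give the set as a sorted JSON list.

Convert to CNF:
  S -> A S | B T1 | T1 T1 | a | b
  A -> T0 S | T1 A | T1 T0
  B -> B T1 | a | b
  T0 -> a
  T1 -> b

CYK fill (cells [i..j] with 0 ≤ i ≤ j ≤ 1 only):
  T[0,0] 'b' = {B,S,T1}  orig:{B,S}
  T[1,1] 'a' = {B,S,T0}  orig:{B,S}
  T[0,1] 'ba' = {A}

Original NTs in T[0,1] deriving "ba": ["A"]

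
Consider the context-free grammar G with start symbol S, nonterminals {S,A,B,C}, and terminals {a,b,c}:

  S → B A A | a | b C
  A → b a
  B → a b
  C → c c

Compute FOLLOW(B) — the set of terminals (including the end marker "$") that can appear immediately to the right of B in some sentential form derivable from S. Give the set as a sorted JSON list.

FIRST sets, iterate to fixpoint:
iter 1:
  A via A→b a: +{b}
  B via B→a b: +{a}
  C via C→c c: +{c}
  S via S→B A A: +{a}
  S via S→b C: +{b}
  FIRST(S)={a,b}  FIRST(A)={b}  FIRST(B)={a}  FIRST(C)={c}
iter 2: done
  FIRST(S)={a,b}  FIRST(A)={b}  FIRST(B)={a}  FIRST(C)={c}

Compute FOLLOW by fixpoint:
FOLLOW(S) := {$}
[1]
  S→B A A: FOLLOW(B) ⊇ FIRST(A) = {b}; new: +{b}
  S→B A A: FOLLOW(A) ⊇ FIRST(A) = {b}; new: +{b}
  S→B A A: FOLLOW(A) ⊇ FOLLOW(S) ⊇ {$}; new: +{$}
  S→b C: FOLLOW(C) ⊇ FOLLOW(S) ⊇ {$}; new: +{$}
  S: {$}  A: {$,b}  B: {b}  C: {$}
[2] (no change)
  S: {$}  A: {$,b}  B: {b}  C: {$}

FOLLOW(B) = ["b"]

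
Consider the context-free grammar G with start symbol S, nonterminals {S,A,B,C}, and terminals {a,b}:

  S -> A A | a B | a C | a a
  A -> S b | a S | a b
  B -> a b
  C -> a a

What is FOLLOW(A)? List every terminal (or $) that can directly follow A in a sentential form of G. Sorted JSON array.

FIRST sets, iterate to fixpoint:
pass 1:
  A via A→a S: +{a}
  B via B→a b: +{a}
  C via C→a a: +{a}
  S via S→A A: +{a}
  S: {a}  A: {a}  B: {a}  C: {a}
pass 2: — fixpoint
  S: {a}  A: {a}  B: {a}  C: {a}

FOLLOW sets:
seed FOLLOW(S) with $
round 1:
  A→S b: FOLLOW(S) ⊇ FIRST(b) = {b}; new: +{b}
  S→A A: FOLLOW(A) ⊇ FIRST(A) = {a}; new: +{a}
  S→A A: FOLLOW(A) ⊇ FOLLOW(S) ⊇ {$,b}; new: +{$,b}
  S→a B: FOLLOW(B) ⊇ FOLLOW(S) ⊇ {$,b}; new: +{$,b}
  S→a C: FOLLOW(C) ⊇ FOLLOW(S) ⊇ {$,b}; new: +{$,b}
  S: {$,b}  A: {$,a,b}  B: {$,b}  C: {$,b}
round 2:
  A→a S: FOLLOW(S) ⊇ FOLLOW(A) ⊇ {$,a,b}; new: +{a}
  S→a B: FOLLOW(B) ⊇ FOLLOW(S) ⊇ {$,a,b}; new: +{a}
  S→a C: FOLLOW(C) ⊇ FOLLOW(S) ⊇ {$,a,b}; new: +{a}
  S: {$,a,b}  A: {$,a,b}  B: {$,a,b}  C: {$,a,b}
round 3: (stable)
  S: {$,a,b}  A: {$,a,b}  B: {$,a,b}  C: {$,a,b}

FOLLOW(A) = ["$", "a", "b"]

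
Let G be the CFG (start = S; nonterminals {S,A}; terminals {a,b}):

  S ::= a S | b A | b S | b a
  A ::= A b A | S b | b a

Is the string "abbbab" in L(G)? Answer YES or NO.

Convert to CNF:
  S -> T0 A | T0 S | T0 T1 | T1 S
  A -> A X2 | S T0 | T0 T1
  T0 -> b
  T1 -> a
  X2 -> T0 A

CYK table (by increasing span):
  cell(0,0) a: {T1}  orig:{}
  cell(1,1) b: {T0}  orig:{}
  cell(2,2) b: {T0}  orig:{}
  cell(3,3) b: {T0}  orig:{}
  cell(4,4) a: {T1}  orig:{}
  cell(5,5) b: {T0}  orig:{}
  cell(0,1) ab: ∅
  cell(1,2) bb: ∅
  cell(2,3) bb: ∅
  cell(3,4) ba: {A,S}
  cell(4,5) ab: ∅
  cell(0,2) abb: ∅
  cell(1,3) bbb: ∅
  cell(2,4) bba: {S,X2}  orig:{S}
  cell(3,5) bab: {A}
  cell(0,3) abbb: ∅
  cell(1,4) bbba: {S}
  cell(2,5) bbab: {A,S,X2}  orig:{A,S}
  cell(0,4) abbba: {S}
  cell(1,5) bbbab: {A,S,X2}  orig:{A,S}
  cell(0,5) abbbab: {A,S}

S ∈ T[0,5] ⇒ YES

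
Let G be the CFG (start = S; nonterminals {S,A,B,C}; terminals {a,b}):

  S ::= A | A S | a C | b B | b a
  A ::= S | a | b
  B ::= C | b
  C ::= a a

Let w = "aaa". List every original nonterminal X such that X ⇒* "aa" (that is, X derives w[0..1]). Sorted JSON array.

Convert to CNF:
  S -> A S | T0 C | T1 B | T1 T0 | a | b
  A -> A S | T0 C | T1 B | T1 T0 | a | b
  B -> T0 T0 | b
  C -> T0 T0
  T0 -> a
  T1 -> b

Fill CYK table bottom-up (cells [i..j] with 0 ≤ i ≤ j ≤ 1 only):
  [0..0]={A,S,T0}  "a"  orig:{A,S}
  [1..1]={A,S,T0}  "a"  orig:{A,S}
  [0..1]={A,B,C,S}  "aa"

Original NTs in T[0,1] deriving "aa": ["A", "B", "C", "S"]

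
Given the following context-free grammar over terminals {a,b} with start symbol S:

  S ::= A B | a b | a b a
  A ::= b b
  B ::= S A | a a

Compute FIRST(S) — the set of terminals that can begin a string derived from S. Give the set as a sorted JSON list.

FIRST sets, iterate to fixpoint:
[1]
  A via A→b b: +{b}
  B via B→a a: +{a}
  S via S→A B: +{b}
  S via S→a b: +{a}
  S: {a,b}  A: {b}  B: {a}
[2]
  B via B→S A: +{b}
  S: {a,b}  A: {b}  B: {a,b}
[3] (no change)
  S: {a,b}  A: {b}  B: {a,b}

FIRST(S) = ["a", "b"]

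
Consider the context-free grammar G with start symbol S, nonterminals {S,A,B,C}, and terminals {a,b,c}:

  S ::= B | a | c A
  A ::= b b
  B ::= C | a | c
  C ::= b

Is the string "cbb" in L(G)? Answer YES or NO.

Convert to CNF:
  S -> T1 A | a | b | c
  A -> T0 T0
  B -> a | b | c
  C -> b
  T0 -> b
  T1 -> c

CYK table (by increasing span):
  [0..0]={B,S,T1}  "c"  orig:{B,S}
  [1..1]={B,C,S,T0}  "b"  orig:{B,C,S}
  [2..2]={B,C,S,T0}  "b"  orig:{B,C,S}
  [0..1]=∅  "cb"
  [1..2]={A}  "bb"
  [0..2]={S}  "cbb"

S ∈ T[0,2] ⇒ YES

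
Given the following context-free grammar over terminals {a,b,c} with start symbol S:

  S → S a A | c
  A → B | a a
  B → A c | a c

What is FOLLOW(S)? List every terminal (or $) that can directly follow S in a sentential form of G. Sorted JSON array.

FIRST sets, iterate to fixpoint:
pass 1:
  A via A→a a: +{a}
  B via B→A c: +{a}
  S via S→c: +{c}
  FIRST[S]={c}  FIRST[A]={a}  FIRST[B]={a}
pass 2: (no change)
  FIRST[S]={c}  FIRST[A]={a}  FIRST[B]={a}

FOLLOW iteration:
FOLLOW(S) := {$}
round 1:
  B→A c: FOLLOW(A) ⊇ FIRST(c) = {c}; new: +{c}
  S→S a A: FOLLOW(S) ⊇ FIRST(a) = {a}; new: +{a}
  S→S a A: FOLLOW(A) ⊇ FOLLOW(S) ⊇ {$,a}; new: +{$,a}
  FOLLOW[S]={$,a}  FOLLOW[A]={$,a,c}  FOLLOW[B]={}
round 2:
  A→B: FOLLOW(B) ⊇ FOLLOW(A) ⊇ {$,a,c}; new: +{$,a,c}
  FOLLOW[S]={$,a}  FOLLOW[A]={$,a,c}  FOLLOW[B]={$,a,c}
round 3: — fixpoint
  FOLLOW[S]={$,a}  FOLLOW[A]={$,a,c}  FOLLOW[B]={$,a,c}

FOLLOW(S) = ["$", "a"]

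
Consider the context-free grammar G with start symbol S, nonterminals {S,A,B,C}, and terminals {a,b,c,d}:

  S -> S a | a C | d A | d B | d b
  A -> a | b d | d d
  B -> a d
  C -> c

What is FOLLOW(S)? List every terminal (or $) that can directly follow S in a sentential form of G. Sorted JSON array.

FIRST iteration:
round 1:
  A via A→a: +{a}
  A via A→b d: +{b}
  A via A→d d: +{d}
  B via B→a d: +{a}
  C via C→c: +{c}
  S via S→a C: +{a}
  S via S→d A: +{d}
  FIRST(S)={a,d}  FIRST(A)={a,b,d}  FIRST(B)={a}  FIRST(C)={c}
round 2: (no change)
  FIRST(S)={a,d}  FIRST(A)={a,b,d}  FIRST(B)={a}  FIRST(C)={c}

FOLLOW sets:
FOLLOW(S) := {$}
iter 1:
  S→S a: FOLLOW(S) ⊇ FIRST(a) = {a}; new: +{a}
  S→a C: FOLLOW(C) ⊇ FOLLOW(S) ⊇ {$,a}; new: +{$,a}
  S→d A: FOLLOW(A) ⊇ FOLLOW(S) ⊇ {$,a}; new: +{$,a}
  S→d B: FOLLOW(B) ⊇ FOLLOW(S) ⊇ {$,a}; new: +{$,a}
  FOLLOW[S]={$,a}  FOLLOW[A]={$,a}  FOLLOW[B]={$,a}  FOLLOW[C]={$,a}
iter 2: — fixpoint
  FOLLOW[S]={$,a}  FOLLOW[A]={$,a}  FOLLOW[B]={$,a}  FOLLOW[C]={$,a}

FOLLOW(S) = ["$", "a"]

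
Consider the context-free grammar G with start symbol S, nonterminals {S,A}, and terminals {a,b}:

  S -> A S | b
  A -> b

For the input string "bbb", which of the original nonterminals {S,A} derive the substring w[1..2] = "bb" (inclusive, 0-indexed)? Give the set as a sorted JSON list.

Convert to CNF:
  S -> A S | b
  A -> b

CYK fill — only the sub-triangle for w[1..2]:
  T[1,1] 'b' = {A,S}
  T[2,2] 'b' = {A,S}
  T[1,2] 'bb' = {S}

Original NTs in T[1,2] deriving "bb": ["S"]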